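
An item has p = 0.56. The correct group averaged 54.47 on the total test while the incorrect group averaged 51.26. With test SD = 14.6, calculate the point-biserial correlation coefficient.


q = 1 - p = 0.44
rpb = ((M1 - M0) / SD) * sqrt(p * q)
rpb = ((54.47 - 51.26) / 14.6) * sqrt(0.56 * 0.44)
rpb = 0.1091

0.1091


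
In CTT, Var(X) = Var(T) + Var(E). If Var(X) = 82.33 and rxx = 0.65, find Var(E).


var_true = rxx * var_obs = 0.65 * 82.33 = 53.5145
var_error = var_obs - var_true
var_error = 82.33 - 53.5145
var_error = 28.8155

28.8155


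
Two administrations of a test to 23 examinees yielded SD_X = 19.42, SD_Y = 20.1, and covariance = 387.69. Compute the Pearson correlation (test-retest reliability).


r = cov(X,Y) / (SD_X * SD_Y)
r = 387.69 / (19.42 * 20.1)
r = 387.69 / 390.342
r = 0.9932

0.9932


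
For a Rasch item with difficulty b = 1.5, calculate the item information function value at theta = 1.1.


P = 1/(1+exp(-(1.1-1.5))) = 0.4013
I = P*(1-P) = 0.4013 * 0.5987
I = 0.2403

0.2403


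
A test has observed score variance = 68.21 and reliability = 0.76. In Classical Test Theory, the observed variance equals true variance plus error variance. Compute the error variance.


var_true = rxx * var_obs = 0.76 * 68.21 = 51.8396
var_error = var_obs - var_true
var_error = 68.21 - 51.8396
var_error = 16.3704

16.3704


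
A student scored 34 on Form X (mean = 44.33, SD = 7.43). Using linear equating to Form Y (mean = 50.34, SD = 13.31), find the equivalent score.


slope = SD_Y / SD_X = 13.31 / 7.43 ~ 1.7914
intercept = mean_Y - slope * mean_X = 50.34 - (13.31 / 7.43) * 44.33 ~ -29.0722
Y = slope * X + intercept. To avoid rounding drift from the rounded slope/intercept, evaluate the equivalent form Y = mean_Y + SD_Y * (X - mean_X) / SD_X at full precision:
Y = 50.34 + 13.31 * (34 - 44.33) / 7.43
Y = 50.34 - 13.31 * 10.33 / 7.43
Y = 50.34 - 137.4923 / 7.43
Y = 50.34 - 18.505
Y = 31.835

31.835


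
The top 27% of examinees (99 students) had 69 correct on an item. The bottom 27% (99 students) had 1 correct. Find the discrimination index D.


p_upper = 69/99 = 0.697
p_lower = 1/99 = 0.0101
D = 0.697 - 0.0101 = 0.6869

0.6869


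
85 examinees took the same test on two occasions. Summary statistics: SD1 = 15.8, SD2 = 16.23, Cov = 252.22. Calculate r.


r = cov(X,Y) / (SD_X * SD_Y)
r = 252.22 / (15.8 * 16.23)
r = 252.22 / 256.434
r = 0.9836

0.9836


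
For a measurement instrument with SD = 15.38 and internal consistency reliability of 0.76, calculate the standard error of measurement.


SEM = SD * sqrt(1 - rxx)
SEM = 15.38 * sqrt(1 - 0.76)
SEM = 15.38 * sqrt(0.24) = 15.38 * 0.489898
SEM = 7.5346

7.5346


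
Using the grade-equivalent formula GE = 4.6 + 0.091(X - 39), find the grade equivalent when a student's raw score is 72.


raw - median = 72 - 39 = 33
slope * diff = 0.091 * 33 = 3.003
GE = 4.6 + 3.003
GE = 7.603

7.603


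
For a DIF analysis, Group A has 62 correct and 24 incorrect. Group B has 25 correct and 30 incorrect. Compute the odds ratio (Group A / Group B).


Odds_A = 62/24 = 2.5833
Odds_B = 25/30 = 0.8333
OR = Odds_A / Odds_B = 2.5833 / 0.8333
Exactly, OR = (62 * 30) / (24 * 25) = 1860 / 600
OR = 3.1

3.1


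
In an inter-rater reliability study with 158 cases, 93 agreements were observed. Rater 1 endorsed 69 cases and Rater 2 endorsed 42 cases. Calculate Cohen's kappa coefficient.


P_o = 93/158 = 0.588608
P_e = (69*42 + 89*116) / 24964 = 0.529643
kappa = (P_o - P_e) / (1 - P_e)
kappa = (0.588608 - 0.529643) / (1 - 0.529643)
kappa = 0.1254

0.1254


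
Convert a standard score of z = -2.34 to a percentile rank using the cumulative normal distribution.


CDF(z) = 0.5 * (1 + erf(z/sqrt(2)))
erf(-1.6546) = -0.9807
CDF = 0.0096
Percentile rank = 0.0096 * 100 = 0.96

0.96


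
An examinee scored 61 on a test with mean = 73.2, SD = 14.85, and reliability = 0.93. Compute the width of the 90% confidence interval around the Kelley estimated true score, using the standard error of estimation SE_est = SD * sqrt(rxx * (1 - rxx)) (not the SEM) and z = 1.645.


True score estimate = 0.93*61 + 0.07*73.2 = 61.854
SE_est = SD * sqrt(rxx * (1 - rxx)) = 14.85 * sqrt(0.93 * 0.07) = 14.85 * sqrt(0.0651) = 3.788933
CI = T_est +/- z * SE_est, so width = 2 * z * SE_est = 2 * 1.645 * 3.788933
Width = 12.4656

12.4656


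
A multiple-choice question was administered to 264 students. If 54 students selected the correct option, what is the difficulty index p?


Item difficulty p = number correct / total examinees
p = 54 / 264
p = 0.2045

0.2045


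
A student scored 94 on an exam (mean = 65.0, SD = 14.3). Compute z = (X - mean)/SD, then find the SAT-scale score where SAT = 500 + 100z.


z = (X - mean) / SD = (94 - 65.0) / 14.3
z = 29.0 / 14.3
z = 2.028
SAT-scale = SAT = 500 + 100z
Carry z at full precision (z = 29.0 / 14.3) into the conversion:
SAT-scale = 500 + 100 * (29.0 / 14.3) = 500 + 2900 / 14.3
SAT-scale = 500 + 202.7972
SAT-scale = 702.7972

702.7972


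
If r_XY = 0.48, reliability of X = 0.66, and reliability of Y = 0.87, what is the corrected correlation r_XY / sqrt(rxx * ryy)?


r_corrected = rxy / sqrt(rxx * ryy)
= 0.48 / sqrt(0.66 * 0.87)
= 0.48 / sqrt(0.5742)
= 0.48 / 0.75776
r_corrected = 0.6334

0.6334


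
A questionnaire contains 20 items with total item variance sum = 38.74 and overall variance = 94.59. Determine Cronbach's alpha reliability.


alpha = (k/(k-1)) * (1 - sum(si^2)/s_total^2)
= (20/19) * (1 - 38.74/94.59)
alpha = 0.6215

0.6215


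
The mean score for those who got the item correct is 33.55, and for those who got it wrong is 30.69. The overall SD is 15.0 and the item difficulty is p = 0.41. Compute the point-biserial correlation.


q = 1 - p = 0.59
rpb = ((M1 - M0) / SD) * sqrt(p * q)
rpb = ((33.55 - 30.69) / 15.0) * sqrt(0.41 * 0.59)
rpb = 0.0938

0.0938


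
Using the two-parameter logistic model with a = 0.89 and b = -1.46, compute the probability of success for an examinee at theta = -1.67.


a*(theta - b) = 0.89 * (-1.67 - -1.46) = -0.1869
exp(--0.1869) = 1.2055
P = 1 / (1 + 1.2055)
P = 0.4534

0.4534


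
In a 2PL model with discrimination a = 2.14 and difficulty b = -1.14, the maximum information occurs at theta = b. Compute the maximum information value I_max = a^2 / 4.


For 2PL, max info at theta = b = -1.14
I_max = a^2 / 4 = 2.14^2 / 4
= 4.5796 / 4
I_max = 1.1449

1.1449


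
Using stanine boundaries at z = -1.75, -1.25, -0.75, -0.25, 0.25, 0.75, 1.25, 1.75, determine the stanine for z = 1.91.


Stanine boundaries: [-1.75, -1.25, -0.75, -0.25, 0.25, 0.75, 1.25, 1.75]
z = 1.91
Check each boundary:
  z >= -1.75 -> could be stanine 2
  z >= -1.25 -> could be stanine 3
  z >= -0.75 -> could be stanine 4
  z >= -0.25 -> could be stanine 5
  z >= 0.25 -> could be stanine 6
  z >= 0.75 -> could be stanine 7
  z >= 1.25 -> could be stanine 8
  z >= 1.75 -> could be stanine 9
Highest qualifying boundary gives stanine = 9

9


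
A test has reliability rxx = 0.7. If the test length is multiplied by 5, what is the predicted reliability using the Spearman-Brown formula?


r_new = (n * rxx) / (1 + (n-1) * rxx)
r_new = (5 * 0.7) / (1 + 4 * 0.7)
r_new = 3.5 / 3.8
r_new = 0.9211

0.9211


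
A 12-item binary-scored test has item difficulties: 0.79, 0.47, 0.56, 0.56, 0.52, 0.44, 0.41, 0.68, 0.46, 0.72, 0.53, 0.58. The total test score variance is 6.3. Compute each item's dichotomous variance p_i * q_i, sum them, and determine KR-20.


For each item, compute p_i * q_i:
  Item 1: 0.79 * 0.21 = 0.1659
  Item 2: 0.47 * 0.53 = 0.2491
  Item 3: 0.56 * 0.44 = 0.2464
  Item 4: 0.56 * 0.44 = 0.2464
  Item 5: 0.52 * 0.48 = 0.2496
  Item 6: 0.44 * 0.56 = 0.2464
  Item 7: 0.41 * 0.59 = 0.2419
  Item 8: 0.68 * 0.32 = 0.2176
  Item 9: 0.46 * 0.54 = 0.2484
  Item 10: 0.72 * 0.28 = 0.2016
  Item 11: 0.53 * 0.47 = 0.2491
  Item 12: 0.58 * 0.42 = 0.2436
Sum(p_i * q_i) = 0.1659 + 0.2491 + 0.2464 + 0.2464 + 0.2496 + 0.2464 + 0.2419 + 0.2176 + 0.2484 + 0.2016 + 0.2491 + 0.2436 = 2.806
KR-20 = (k/(k-1)) * (1 - Sum(p_i*q_i) / Var_total)
= (12/11) * (1 - 2.806/6.3)
= 1.0909 * 0.5546
KR-20 = 0.605

0.605


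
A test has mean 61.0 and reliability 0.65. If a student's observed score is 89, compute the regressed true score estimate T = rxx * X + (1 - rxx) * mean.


T_est = rxx * X + (1 - rxx) * mean
T_est = 0.65 * 89 + 0.35 * 61.0
T_est = 57.85 + 21.35
T_est = 79.2

79.2


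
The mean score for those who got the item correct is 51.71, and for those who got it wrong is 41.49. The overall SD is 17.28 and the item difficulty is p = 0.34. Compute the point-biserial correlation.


q = 1 - p = 0.66
rpb = ((M1 - M0) / SD) * sqrt(p * q)
rpb = ((51.71 - 41.49) / 17.28) * sqrt(0.34 * 0.66)
rpb = 0.2802

0.2802


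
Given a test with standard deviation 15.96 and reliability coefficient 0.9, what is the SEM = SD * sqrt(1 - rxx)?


SEM = SD * sqrt(1 - rxx)
SEM = 15.96 * sqrt(1 - 0.9)
SEM = 15.96 * sqrt(0.1) = 15.96 * 0.316228
SEM = 5.047

5.047


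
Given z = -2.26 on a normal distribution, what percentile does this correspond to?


CDF(z) = 0.5 * (1 + erf(z/sqrt(2)))
erf(-1.5981) = -0.9762
CDF = 0.0119
Percentile rank = 0.0119 * 100 = 1.19

1.19


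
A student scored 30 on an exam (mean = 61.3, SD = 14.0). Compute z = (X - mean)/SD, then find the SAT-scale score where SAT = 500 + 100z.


z = (X - mean) / SD = (30 - 61.3) / 14.0
z = -31.3 / 14.0
z = -2.2357
SAT-scale = SAT = 500 + 100z
Carry z at full precision (z = -31.3 / 14.0) into the conversion:
SAT-scale = 500 + 100 * (-31.3 / 14.0) = 500 + -3130 / 14.0
SAT-scale = 500 + -223.5714
SAT-scale = 276.4286

276.4286


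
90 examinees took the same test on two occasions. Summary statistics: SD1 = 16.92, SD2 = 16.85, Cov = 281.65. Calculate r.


r = cov(X,Y) / (SD_X * SD_Y)
r = 281.65 / (16.92 * 16.85)
r = 281.65 / 285.102
r = 0.9879

0.9879


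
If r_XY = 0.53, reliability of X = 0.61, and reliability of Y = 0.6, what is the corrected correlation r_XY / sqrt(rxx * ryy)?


r_corrected = rxy / sqrt(rxx * ryy)
= 0.53 / sqrt(0.61 * 0.6)
= 0.53 / sqrt(0.366)
= 0.53 / 0.604979
r_corrected = 0.8761

0.8761


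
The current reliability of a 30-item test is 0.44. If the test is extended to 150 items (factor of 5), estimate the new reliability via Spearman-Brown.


r_new = (n * rxx) / (1 + (n-1) * rxx)
r_new = (5 * 0.44) / (1 + 4 * 0.44)
r_new = 2.2 / 2.76
r_new = 0.7971

0.7971


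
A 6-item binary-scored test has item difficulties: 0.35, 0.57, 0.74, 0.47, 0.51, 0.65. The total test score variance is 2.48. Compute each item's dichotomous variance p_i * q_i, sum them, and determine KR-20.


For each item, compute p_i * q_i:
  Item 1: 0.35 * 0.65 = 0.2275
  Item 2: 0.57 * 0.43 = 0.2451
  Item 3: 0.74 * 0.26 = 0.1924
  Item 4: 0.47 * 0.53 = 0.2491
  Item 5: 0.51 * 0.49 = 0.2499
  Item 6: 0.65 * 0.35 = 0.2275
Sum(p_i * q_i) = 0.2275 + 0.2451 + 0.1924 + 0.2491 + 0.2499 + 0.2275 = 1.3915
KR-20 = (k/(k-1)) * (1 - Sum(p_i*q_i) / Var_total)
= (6/5) * (1 - 1.3915/2.48)
= 1.2 * 0.4389
KR-20 = 0.5267

0.5267


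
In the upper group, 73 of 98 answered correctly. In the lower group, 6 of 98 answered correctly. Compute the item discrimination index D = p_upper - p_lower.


p_upper = 73/98 = 0.7449
p_lower = 6/98 = 0.0612
D = 0.7449 - 0.0612 = 0.6837

0.6837


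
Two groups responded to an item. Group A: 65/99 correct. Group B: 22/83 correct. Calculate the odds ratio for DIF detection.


Odds_A = 65/34 = 1.9118
Odds_B = 22/61 = 0.3607
OR = Odds_A / Odds_B = 1.9118 / 0.3607
Exactly, OR = (65 * 61) / (34 * 22) = 3965 / 748
OR = 5.3008

5.3008


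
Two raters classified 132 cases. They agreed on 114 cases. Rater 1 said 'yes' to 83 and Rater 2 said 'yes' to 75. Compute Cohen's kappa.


P_o = 114/132 = 0.863636
P_e = (83*75 + 49*57) / 17424 = 0.517562
kappa = (P_o - P_e) / (1 - P_e)
kappa = (0.863636 - 0.517562) / (1 - 0.517562)
kappa = 0.7173

0.7173


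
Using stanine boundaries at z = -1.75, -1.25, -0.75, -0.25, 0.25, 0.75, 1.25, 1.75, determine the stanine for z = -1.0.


Stanine boundaries: [-1.75, -1.25, -0.75, -0.25, 0.25, 0.75, 1.25, 1.75]
z = -1.0
Check each boundary:
  z >= -1.75 -> could be stanine 2
  z >= -1.25 -> could be stanine 3
  z < -0.75
  z < -0.25
  z < 0.25
  z < 0.75
  z < 1.25
  z < 1.75
Highest qualifying boundary gives stanine = 3

3


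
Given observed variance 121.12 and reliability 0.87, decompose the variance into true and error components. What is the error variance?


var_true = rxx * var_obs = 0.87 * 121.12 = 105.3744
var_error = var_obs - var_true
var_error = 121.12 - 105.3744
var_error = 15.7456

15.7456


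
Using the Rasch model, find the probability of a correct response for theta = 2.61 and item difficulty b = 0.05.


theta - b = 2.61 - 0.05 = 2.56
exp(-(theta - b)) = exp(-2.56) = 0.0773
P = 1 / (1 + 0.0773)
P = 0.9282

0.9282


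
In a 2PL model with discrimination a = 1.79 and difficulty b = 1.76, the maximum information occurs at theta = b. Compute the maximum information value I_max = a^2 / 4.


For 2PL, max info at theta = b = 1.76
I_max = a^2 / 4 = 1.79^2 / 4
= 3.2041 / 4
I_max = 0.801

0.801


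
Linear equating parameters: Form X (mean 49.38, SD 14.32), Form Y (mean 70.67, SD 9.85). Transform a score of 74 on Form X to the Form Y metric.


slope = SD_Y / SD_X = 9.85 / 14.32 ~ 0.6878
intercept = mean_Y - slope * mean_X = 70.67 - (9.85 / 14.32) * 49.38 ~ 36.704
Y = slope * X + intercept. To avoid rounding drift from the rounded slope/intercept, evaluate the equivalent form Y = mean_Y + SD_Y * (X - mean_X) / SD_X at full precision:
Y = 70.67 + 9.85 * (74 - 49.38) / 14.32
Y = 70.67 + 9.85 * 24.62 / 14.32
Y = 70.67 + 242.507 / 14.32
Y = 70.67 + 16.9348
Y = 87.6048

87.6048


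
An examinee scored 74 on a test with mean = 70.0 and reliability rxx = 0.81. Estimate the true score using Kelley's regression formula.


T_est = rxx * X + (1 - rxx) * mean
T_est = 0.81 * 74 + 0.19 * 70.0
T_est = 59.94 + 13.3
T_est = 73.24

73.24


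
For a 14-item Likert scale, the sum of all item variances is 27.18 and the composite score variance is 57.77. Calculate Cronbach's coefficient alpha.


alpha = (k/(k-1)) * (1 - sum(si^2)/s_total^2)
= (14/13) * (1 - 27.18/57.77)
alpha = 0.5702

0.5702


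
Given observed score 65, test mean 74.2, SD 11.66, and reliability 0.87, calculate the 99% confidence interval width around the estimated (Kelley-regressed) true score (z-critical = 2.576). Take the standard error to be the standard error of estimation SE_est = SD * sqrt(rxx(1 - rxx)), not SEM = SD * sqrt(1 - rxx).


True score estimate = 0.87*65 + 0.13*74.2 = 66.196
SE_est = SD * sqrt(rxx * (1 - rxx)) = 11.66 * sqrt(0.87 * 0.13) = 11.66 * sqrt(0.1131) = 3.921298
CI = T_est +/- z * SE_est, so width = 2 * z * SE_est = 2 * 2.576 * 3.921298
Width = 20.2025

20.2025


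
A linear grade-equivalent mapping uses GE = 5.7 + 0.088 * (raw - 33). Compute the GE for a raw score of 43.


raw - median = 43 - 33 = 10
slope * diff = 0.088 * 10 = 0.88
GE = 5.7 + 0.88
GE = 6.58

6.58


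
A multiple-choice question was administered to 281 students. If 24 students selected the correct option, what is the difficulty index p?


Item difficulty p = number correct / total examinees
p = 24 / 281
p = 0.0854

0.0854


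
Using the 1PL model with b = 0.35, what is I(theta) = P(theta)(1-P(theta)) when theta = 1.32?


P = 1/(1+exp(-(1.32-0.35))) = 0.7251
I = P*(1-P) = 0.7251 * 0.2749
I = 0.1993

0.1993


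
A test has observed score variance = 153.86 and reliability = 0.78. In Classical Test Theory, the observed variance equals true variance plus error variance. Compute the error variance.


var_true = rxx * var_obs = 0.78 * 153.86 = 120.0108
var_error = var_obs - var_true
var_error = 153.86 - 120.0108
var_error = 33.8492

33.8492


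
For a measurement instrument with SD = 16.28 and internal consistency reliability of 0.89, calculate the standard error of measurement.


SEM = SD * sqrt(1 - rxx)
SEM = 16.28 * sqrt(1 - 0.89)
SEM = 16.28 * sqrt(0.11) = 16.28 * 0.331662
SEM = 5.3995

5.3995


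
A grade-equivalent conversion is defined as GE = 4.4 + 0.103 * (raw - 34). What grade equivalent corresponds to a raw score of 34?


raw - median = 34 - 34 = 0
slope * diff = 0.103 * 0 = 0.0
GE = 4.4 + 0.0
GE = 4.4

4.4


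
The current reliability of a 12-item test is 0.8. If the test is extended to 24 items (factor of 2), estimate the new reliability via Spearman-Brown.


r_new = (n * rxx) / (1 + (n-1) * rxx)
r_new = (2 * 0.8) / (1 + 1 * 0.8)
r_new = 1.6 / 1.8
r_new = 0.8889

0.8889


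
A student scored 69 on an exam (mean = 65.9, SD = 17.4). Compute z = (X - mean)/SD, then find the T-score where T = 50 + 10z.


z = (X - mean) / SD = (69 - 65.9) / 17.4
z = 3.1 / 17.4
z = 0.1782
T-score = T = 50 + 10z
Carry z at full precision (z = 3.1 / 17.4) into the conversion:
T-score = 50 + 10 * (3.1 / 17.4) = 50 + 31 / 17.4
T-score = 50 + 1.7816
T-score = 51.7816

51.7816


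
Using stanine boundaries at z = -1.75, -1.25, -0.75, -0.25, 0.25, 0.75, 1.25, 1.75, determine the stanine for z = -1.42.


Stanine boundaries: [-1.75, -1.25, -0.75, -0.25, 0.25, 0.75, 1.25, 1.75]
z = -1.42
Check each boundary:
  z >= -1.75 -> could be stanine 2
  z < -1.25
  z < -0.75
  z < -0.25
  z < 0.25
  z < 0.75
  z < 1.25
  z < 1.75
Highest qualifying boundary gives stanine = 2

2


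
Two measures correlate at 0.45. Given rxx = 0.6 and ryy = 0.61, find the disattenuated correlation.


r_corrected = rxy / sqrt(rxx * ryy)
= 0.45 / sqrt(0.6 * 0.61)
= 0.45 / sqrt(0.366)
= 0.45 / 0.604979
r_corrected = 0.7438

0.7438


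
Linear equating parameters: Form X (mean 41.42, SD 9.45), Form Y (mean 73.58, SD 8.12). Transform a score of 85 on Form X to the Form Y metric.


slope = SD_Y / SD_X = 8.12 / 9.45 ~ 0.8593
intercept = mean_Y - slope * mean_X = 73.58 - (8.12 / 9.45) * 41.42 ~ 37.9895
Y = slope * X + intercept. To avoid rounding drift from the rounded slope/intercept, evaluate the equivalent form Y = mean_Y + SD_Y * (X - mean_X) / SD_X at full precision:
Y = 73.58 + 8.12 * (85 - 41.42) / 9.45
Y = 73.58 + 8.12 * 43.58 / 9.45
Y = 73.58 + 353.8696 / 9.45
Y = 73.58 + 37.4465
Y = 111.0265

111.0265


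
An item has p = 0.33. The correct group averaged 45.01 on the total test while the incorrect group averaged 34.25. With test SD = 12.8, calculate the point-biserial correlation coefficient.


q = 1 - p = 0.67
rpb = ((M1 - M0) / SD) * sqrt(p * q)
rpb = ((45.01 - 34.25) / 12.8) * sqrt(0.33 * 0.67)
rpb = 0.3953

0.3953


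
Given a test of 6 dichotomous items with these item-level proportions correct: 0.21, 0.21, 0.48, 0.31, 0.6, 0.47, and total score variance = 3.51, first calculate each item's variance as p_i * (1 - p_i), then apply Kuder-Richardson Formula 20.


For each item, compute p_i * q_i:
  Item 1: 0.21 * 0.79 = 0.1659
  Item 2: 0.21 * 0.79 = 0.1659
  Item 3: 0.48 * 0.52 = 0.2496
  Item 4: 0.31 * 0.69 = 0.2139
  Item 5: 0.6 * 0.4 = 0.24
  Item 6: 0.47 * 0.53 = 0.2491
Sum(p_i * q_i) = 0.1659 + 0.1659 + 0.2496 + 0.2139 + 0.24 + 0.2491 = 1.2844
KR-20 = (k/(k-1)) * (1 - Sum(p_i*q_i) / Var_total)
= (6/5) * (1 - 1.2844/3.51)
= 1.2 * 0.6341
KR-20 = 0.7609

0.7609


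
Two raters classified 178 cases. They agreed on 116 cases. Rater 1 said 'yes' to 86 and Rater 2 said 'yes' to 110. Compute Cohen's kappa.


P_o = 116/178 = 0.651685
P_e = (86*110 + 92*68) / 31684 = 0.496023
kappa = (P_o - P_e) / (1 - P_e)
kappa = (0.651685 - 0.496023) / (1 - 0.496023)
kappa = 0.3089

0.3089


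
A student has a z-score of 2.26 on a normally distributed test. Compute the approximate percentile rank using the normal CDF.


CDF(z) = 0.5 * (1 + erf(z/sqrt(2)))
erf(1.5981) = 0.9762
CDF = 0.9881
Percentile rank = 0.9881 * 100 = 98.81

98.81


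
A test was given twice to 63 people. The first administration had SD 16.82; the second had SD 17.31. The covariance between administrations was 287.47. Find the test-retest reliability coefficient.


r = cov(X,Y) / (SD_X * SD_Y)
r = 287.47 / (16.82 * 17.31)
r = 287.47 / 291.1542
r = 0.9873

0.9873


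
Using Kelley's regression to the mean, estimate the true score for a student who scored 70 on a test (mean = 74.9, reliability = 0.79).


T_est = rxx * X + (1 - rxx) * mean
T_est = 0.79 * 70 + 0.21 * 74.9
T_est = 55.3 + 15.729
T_est = 71.029

71.029


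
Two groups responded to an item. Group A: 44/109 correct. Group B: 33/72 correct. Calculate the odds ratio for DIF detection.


Odds_A = 44/65 = 0.6769
Odds_B = 33/39 = 0.8462
OR = Odds_A / Odds_B = 0.6769 / 0.8462
Exactly, OR = (44 * 39) / (65 * 33) = 1716 / 2145
OR = 0.8

0.8


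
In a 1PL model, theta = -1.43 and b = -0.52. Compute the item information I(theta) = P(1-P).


P = 1/(1+exp(-(-1.43--0.52))) = 0.287
I = P*(1-P) = 0.287 * 0.713
I = 0.2046

0.2046


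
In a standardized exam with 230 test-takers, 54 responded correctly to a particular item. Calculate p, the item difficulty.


Item difficulty p = number correct / total examinees
p = 54 / 230
p = 0.2348

0.2348


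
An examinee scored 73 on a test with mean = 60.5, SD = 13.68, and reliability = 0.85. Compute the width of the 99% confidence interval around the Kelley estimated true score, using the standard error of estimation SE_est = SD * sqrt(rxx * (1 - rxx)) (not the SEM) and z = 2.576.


True score estimate = 0.85*73 + 0.15*60.5 = 71.125
SE_est = SD * sqrt(rxx * (1 - rxx)) = 13.68 * sqrt(0.85 * 0.15) = 13.68 * sqrt(0.1275) = 4.884737
CI = T_est +/- z * SE_est, so width = 2 * z * SE_est = 2 * 2.576 * 4.884737
Width = 25.1662

25.1662


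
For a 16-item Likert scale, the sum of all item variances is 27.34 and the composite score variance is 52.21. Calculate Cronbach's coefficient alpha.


alpha = (k/(k-1)) * (1 - sum(si^2)/s_total^2)
= (16/15) * (1 - 27.34/52.21)
alpha = 0.5081

0.5081


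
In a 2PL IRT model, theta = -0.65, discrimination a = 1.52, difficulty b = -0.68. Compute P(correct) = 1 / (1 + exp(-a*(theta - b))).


a*(theta - b) = 1.52 * (-0.65 - -0.68) = 0.0456
exp(-0.0456) = 0.9554
P = 1 / (1 + 0.9554)
P = 0.5114

0.5114


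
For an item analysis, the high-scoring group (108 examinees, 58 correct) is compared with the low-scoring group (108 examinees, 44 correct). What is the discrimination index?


p_upper = 58/108 = 0.537
p_lower = 44/108 = 0.4074
D = 0.537 - 0.4074 = 0.1296

0.1296


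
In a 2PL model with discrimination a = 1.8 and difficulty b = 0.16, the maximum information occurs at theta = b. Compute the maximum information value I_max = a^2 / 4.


For 2PL, max info at theta = b = 0.16
I_max = a^2 / 4 = 1.8^2 / 4
= 3.24 / 4
I_max = 0.81

0.81


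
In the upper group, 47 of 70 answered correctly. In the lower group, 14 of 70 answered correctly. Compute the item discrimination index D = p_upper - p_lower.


p_upper = 47/70 = 0.6714
p_lower = 14/70 = 0.2
D = 0.6714 - 0.2 = 0.4714

0.4714


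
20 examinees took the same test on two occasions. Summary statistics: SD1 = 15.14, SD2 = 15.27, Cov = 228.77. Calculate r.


r = cov(X,Y) / (SD_X * SD_Y)
r = 228.77 / (15.14 * 15.27)
r = 228.77 / 231.1878
r = 0.9895

0.9895


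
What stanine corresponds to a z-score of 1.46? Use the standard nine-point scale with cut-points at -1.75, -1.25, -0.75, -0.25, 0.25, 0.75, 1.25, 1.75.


Stanine boundaries: [-1.75, -1.25, -0.75, -0.25, 0.25, 0.75, 1.25, 1.75]
z = 1.46
Check each boundary:
  z >= -1.75 -> could be stanine 2
  z >= -1.25 -> could be stanine 3
  z >= -0.75 -> could be stanine 4
  z >= -0.25 -> could be stanine 5
  z >= 0.25 -> could be stanine 6
  z >= 0.75 -> could be stanine 7
  z >= 1.25 -> could be stanine 8
  z < 1.75
Highest qualifying boundary gives stanine = 8

8


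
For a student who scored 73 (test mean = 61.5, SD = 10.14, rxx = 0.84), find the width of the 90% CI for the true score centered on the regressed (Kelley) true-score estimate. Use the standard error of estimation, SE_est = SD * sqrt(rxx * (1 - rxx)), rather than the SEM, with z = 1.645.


True score estimate = 0.84*73 + 0.16*61.5 = 71.16
SE_est = SD * sqrt(rxx * (1 - rxx)) = 10.14 * sqrt(0.84 * 0.16) = 10.14 * sqrt(0.1344) = 3.717385
CI = T_est +/- z * SE_est, so width = 2 * z * SE_est = 2 * 1.645 * 3.717385
Width = 12.2302

12.2302


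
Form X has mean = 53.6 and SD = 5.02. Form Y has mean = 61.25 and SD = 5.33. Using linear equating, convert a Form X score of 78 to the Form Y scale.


slope = SD_Y / SD_X = 5.33 / 5.02 ~ 1.0618
intercept = mean_Y - slope * mean_X = 61.25 - (5.33 / 5.02) * 53.6 ~ 4.34
Y = slope * X + intercept. To avoid rounding drift from the rounded slope/intercept, evaluate the equivalent form Y = mean_Y + SD_Y * (X - mean_X) / SD_X at full precision:
Y = 61.25 + 5.33 * (78 - 53.6) / 5.02
Y = 61.25 + 5.33 * 24.4 / 5.02
Y = 61.25 + 130.052 / 5.02
Y = 61.25 + 25.9068
Y = 87.1568

87.1568


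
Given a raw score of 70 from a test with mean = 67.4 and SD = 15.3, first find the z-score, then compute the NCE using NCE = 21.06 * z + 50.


z = (X - mean) / SD = (70 - 67.4) / 15.3
z = 2.6 / 15.3
z = 0.1699
NCE = NCE = 21.06z + 50
Carry z at full precision (z = 2.6 / 15.3) into the conversion:
NCE = 21.06 * (2.6 / 15.3) + 50 = 54.756 / 15.3 + 50
NCE = 3.5788 + 50
NCE = 53.5788

53.5788


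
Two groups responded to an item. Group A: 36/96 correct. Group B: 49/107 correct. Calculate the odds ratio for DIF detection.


Odds_A = 36/60 = 0.6
Odds_B = 49/58 = 0.8448
OR = Odds_A / Odds_B = 0.6 / 0.8448
Exactly, OR = (36 * 58) / (60 * 49) = 2088 / 2940
OR = 0.7102

0.7102


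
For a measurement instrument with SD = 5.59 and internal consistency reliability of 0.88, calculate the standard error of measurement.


SEM = SD * sqrt(1 - rxx)
SEM = 5.59 * sqrt(1 - 0.88)
SEM = 5.59 * sqrt(0.12) = 5.59 * 0.34641
SEM = 1.9364

1.9364


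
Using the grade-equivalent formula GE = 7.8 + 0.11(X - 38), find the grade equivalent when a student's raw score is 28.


raw - median = 28 - 38 = -10
slope * diff = 0.11 * -10 = -1.1
GE = 7.8 + -1.1
GE = 6.7

6.7


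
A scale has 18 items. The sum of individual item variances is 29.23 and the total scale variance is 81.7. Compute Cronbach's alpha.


alpha = (k/(k-1)) * (1 - sum(si^2)/s_total^2)
= (18/17) * (1 - 29.23/81.7)
alpha = 0.68

0.68


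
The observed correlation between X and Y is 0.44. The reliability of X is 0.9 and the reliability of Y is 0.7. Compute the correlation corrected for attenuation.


r_corrected = rxy / sqrt(rxx * ryy)
= 0.44 / sqrt(0.9 * 0.7)
= 0.44 / sqrt(0.63)
= 0.44 / 0.793725
r_corrected = 0.5543

0.5543


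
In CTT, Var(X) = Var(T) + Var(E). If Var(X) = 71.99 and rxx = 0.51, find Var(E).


var_true = rxx * var_obs = 0.51 * 71.99 = 36.7149
var_error = var_obs - var_true
var_error = 71.99 - 36.7149
var_error = 35.2751

35.2751


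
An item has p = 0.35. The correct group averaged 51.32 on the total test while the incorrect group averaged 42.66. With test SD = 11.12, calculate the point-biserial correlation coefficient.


q = 1 - p = 0.65
rpb = ((M1 - M0) / SD) * sqrt(p * q)
rpb = ((51.32 - 42.66) / 11.12) * sqrt(0.35 * 0.65)
rpb = 0.3715

0.3715


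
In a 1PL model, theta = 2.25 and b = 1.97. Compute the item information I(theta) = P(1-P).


P = 1/(1+exp(-(2.25-1.97))) = 0.5695
I = P*(1-P) = 0.5695 * 0.4305
I = 0.2452

0.2452


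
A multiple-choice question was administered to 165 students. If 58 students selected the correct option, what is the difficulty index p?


Item difficulty p = number correct / total examinees
p = 58 / 165
p = 0.3515

0.3515


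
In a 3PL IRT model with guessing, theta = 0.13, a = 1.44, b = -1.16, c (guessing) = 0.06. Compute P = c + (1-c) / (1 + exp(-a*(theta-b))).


logit = 1.44*(0.13 - -1.16) = 1.8576
P* = 1/(1 + exp(-1.8576)) = 0.865
P = 0.06 + (1 - 0.06) * 0.865
P = 0.8731

0.8731


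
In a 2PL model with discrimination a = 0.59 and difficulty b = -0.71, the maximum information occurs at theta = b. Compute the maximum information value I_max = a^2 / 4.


For 2PL, max info at theta = b = -0.71
I_max = a^2 / 4 = 0.59^2 / 4
= 0.3481 / 4
I_max = 0.087

0.087


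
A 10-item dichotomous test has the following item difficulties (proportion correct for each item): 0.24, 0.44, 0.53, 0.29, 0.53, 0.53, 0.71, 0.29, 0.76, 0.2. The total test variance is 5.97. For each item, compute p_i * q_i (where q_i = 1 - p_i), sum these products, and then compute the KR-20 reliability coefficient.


For each item, compute p_i * q_i:
  Item 1: 0.24 * 0.76 = 0.1824
  Item 2: 0.44 * 0.56 = 0.2464
  Item 3: 0.53 * 0.47 = 0.2491
  Item 4: 0.29 * 0.71 = 0.2059
  Item 5: 0.53 * 0.47 = 0.2491
  Item 6: 0.53 * 0.47 = 0.2491
  Item 7: 0.71 * 0.29 = 0.2059
  Item 8: 0.29 * 0.71 = 0.2059
  Item 9: 0.76 * 0.24 = 0.1824
  Item 10: 0.2 * 0.8 = 0.16
Sum(p_i * q_i) = 0.1824 + 0.2464 + 0.2491 + 0.2059 + 0.2491 + 0.2491 + 0.2059 + 0.2059 + 0.1824 + 0.16 = 2.1362
KR-20 = (k/(k-1)) * (1 - Sum(p_i*q_i) / Var_total)
= (10/9) * (1 - 2.1362/5.97)
= 1.1111 * 0.6422
KR-20 = 0.7135

0.7135


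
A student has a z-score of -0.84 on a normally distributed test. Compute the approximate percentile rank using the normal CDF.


CDF(z) = 0.5 * (1 + erf(z/sqrt(2)))
erf(-0.594) = -0.5991
CDF = 0.2005
Percentile rank = 0.2005 * 100 = 20.05

20.05


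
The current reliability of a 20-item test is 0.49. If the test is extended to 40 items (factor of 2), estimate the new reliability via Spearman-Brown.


r_new = (n * rxx) / (1 + (n-1) * rxx)
r_new = (2 * 0.49) / (1 + 1 * 0.49)
r_new = 0.98 / 1.49
r_new = 0.6577

0.6577


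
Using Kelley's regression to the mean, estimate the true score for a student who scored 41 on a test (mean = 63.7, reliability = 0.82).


T_est = rxx * X + (1 - rxx) * mean
T_est = 0.82 * 41 + 0.18 * 63.7
T_est = 33.62 + 11.466
T_est = 45.086

45.086


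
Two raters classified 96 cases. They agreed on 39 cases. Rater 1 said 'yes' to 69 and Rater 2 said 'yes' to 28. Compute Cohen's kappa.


P_o = 39/96 = 0.40625
P_e = (69*28 + 27*68) / 9216 = 0.408854
kappa = (P_o - P_e) / (1 - P_e)
kappa = (0.40625 - 0.408854) / (1 - 0.408854)
kappa = -0.0044

-0.0044


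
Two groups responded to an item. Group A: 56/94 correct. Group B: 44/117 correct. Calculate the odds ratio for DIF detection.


Odds_A = 56/38 = 1.4737
Odds_B = 44/73 = 0.6027
OR = Odds_A / Odds_B = 1.4737 / 0.6027
Exactly, OR = (56 * 73) / (38 * 44) = 4088 / 1672
OR = 2.445

2.445


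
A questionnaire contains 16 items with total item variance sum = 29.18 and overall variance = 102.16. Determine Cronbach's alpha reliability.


alpha = (k/(k-1)) * (1 - sum(si^2)/s_total^2)
= (16/15) * (1 - 29.18/102.16)
alpha = 0.762

0.762


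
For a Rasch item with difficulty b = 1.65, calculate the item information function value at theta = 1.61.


P = 1/(1+exp(-(1.61-1.65))) = 0.49
I = P*(1-P) = 0.49 * 0.51
I = 0.2499

0.2499


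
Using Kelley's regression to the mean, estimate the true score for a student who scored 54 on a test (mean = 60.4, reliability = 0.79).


T_est = rxx * X + (1 - rxx) * mean
T_est = 0.79 * 54 + 0.21 * 60.4
T_est = 42.66 + 12.684
T_est = 55.344

55.344


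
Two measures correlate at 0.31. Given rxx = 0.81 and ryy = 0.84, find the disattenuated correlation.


r_corrected = rxy / sqrt(rxx * ryy)
= 0.31 / sqrt(0.81 * 0.84)
= 0.31 / sqrt(0.6804)
= 0.31 / 0.824864
r_corrected = 0.3758

0.3758


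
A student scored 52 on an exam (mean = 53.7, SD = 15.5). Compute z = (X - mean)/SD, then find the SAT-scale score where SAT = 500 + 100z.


z = (X - mean) / SD = (52 - 53.7) / 15.5
z = -1.7 / 15.5
z = -0.1097
SAT-scale = SAT = 500 + 100z
Carry z at full precision (z = -1.7 / 15.5) into the conversion:
SAT-scale = 500 + 100 * (-1.7 / 15.5) = 500 + -170 / 15.5
SAT-scale = 500 + -10.9677
SAT-scale = 489.0323

489.0323


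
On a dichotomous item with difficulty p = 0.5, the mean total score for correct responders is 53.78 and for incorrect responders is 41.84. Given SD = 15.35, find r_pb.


q = 1 - p = 0.5
rpb = ((M1 - M0) / SD) * sqrt(p * q)
rpb = ((53.78 - 41.84) / 15.35) * sqrt(0.5 * 0.5)
rpb = 0.3889

0.3889


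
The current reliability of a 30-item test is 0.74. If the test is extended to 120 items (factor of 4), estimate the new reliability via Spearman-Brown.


r_new = (n * rxx) / (1 + (n-1) * rxx)
r_new = (4 * 0.74) / (1 + 3 * 0.74)
r_new = 2.96 / 3.22
r_new = 0.9193

0.9193


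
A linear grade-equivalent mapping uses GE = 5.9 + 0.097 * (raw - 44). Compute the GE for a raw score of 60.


raw - median = 60 - 44 = 16
slope * diff = 0.097 * 16 = 1.552
GE = 5.9 + 1.552
GE = 7.452

7.452


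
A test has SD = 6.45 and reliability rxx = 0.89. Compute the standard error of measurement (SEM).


SEM = SD * sqrt(1 - rxx)
SEM = 6.45 * sqrt(1 - 0.89)
SEM = 6.45 * sqrt(0.11) = 6.45 * 0.331662
SEM = 2.1392

2.1392


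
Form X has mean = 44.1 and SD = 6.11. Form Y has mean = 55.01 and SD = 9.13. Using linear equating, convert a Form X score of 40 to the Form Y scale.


slope = SD_Y / SD_X = 9.13 / 6.11 ~ 1.4943
intercept = mean_Y - slope * mean_X = 55.01 - (9.13 / 6.11) * 44.1 ~ -10.8874
Y = slope * X + intercept. To avoid rounding drift from the rounded slope/intercept, evaluate the equivalent form Y = mean_Y + SD_Y * (X - mean_X) / SD_X at full precision:
Y = 55.01 + 9.13 * (40 - 44.1) / 6.11
Y = 55.01 - 9.13 * 4.1 / 6.11
Y = 55.01 - 37.433 / 6.11
Y = 55.01 - 6.1265
Y = 48.8835

48.8835


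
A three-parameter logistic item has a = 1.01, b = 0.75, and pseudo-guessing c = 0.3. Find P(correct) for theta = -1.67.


logit = 1.01*(-1.67 - 0.75) = -2.4442
P* = 1/(1 + exp(--2.4442)) = 0.0799
P = 0.3 + (1 - 0.3) * 0.0799
P = 0.3559

0.3559


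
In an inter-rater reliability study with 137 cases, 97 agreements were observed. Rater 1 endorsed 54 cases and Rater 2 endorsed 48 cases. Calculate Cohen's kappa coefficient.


P_o = 97/137 = 0.708029
P_e = (54*48 + 83*89) / 18769 = 0.531675
kappa = (P_o - P_e) / (1 - P_e)
kappa = (0.708029 - 0.531675) / (1 - 0.531675)
kappa = 0.3766

0.3766


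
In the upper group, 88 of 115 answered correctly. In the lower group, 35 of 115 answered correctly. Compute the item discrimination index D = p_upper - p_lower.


p_upper = 88/115 = 0.7652
p_lower = 35/115 = 0.3043
D = 0.7652 - 0.3043 = 0.4609

0.4609


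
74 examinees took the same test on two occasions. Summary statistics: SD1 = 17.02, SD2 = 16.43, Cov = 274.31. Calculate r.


r = cov(X,Y) / (SD_X * SD_Y)
r = 274.31 / (17.02 * 16.43)
r = 274.31 / 279.6386
r = 0.9809

0.9809


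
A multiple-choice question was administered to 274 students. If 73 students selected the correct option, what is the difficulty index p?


Item difficulty p = number correct / total examinees
p = 73 / 274
p = 0.2664

0.2664


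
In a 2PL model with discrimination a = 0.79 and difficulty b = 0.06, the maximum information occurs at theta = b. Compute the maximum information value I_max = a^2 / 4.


For 2PL, max info at theta = b = 0.06
I_max = a^2 / 4 = 0.79^2 / 4
= 0.6241 / 4
I_max = 0.156

0.156


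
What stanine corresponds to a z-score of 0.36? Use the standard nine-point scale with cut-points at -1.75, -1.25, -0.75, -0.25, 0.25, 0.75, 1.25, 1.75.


Stanine boundaries: [-1.75, -1.25, -0.75, -0.25, 0.25, 0.75, 1.25, 1.75]
z = 0.36
Check each boundary:
  z >= -1.75 -> could be stanine 2
  z >= -1.25 -> could be stanine 3
  z >= -0.75 -> could be stanine 4
  z >= -0.25 -> could be stanine 5
  z >= 0.25 -> could be stanine 6
  z < 0.75
  z < 1.25
  z < 1.75
Highest qualifying boundary gives stanine = 6

6


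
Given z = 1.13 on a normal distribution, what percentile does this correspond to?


CDF(z) = 0.5 * (1 + erf(z/sqrt(2)))
erf(0.799) = 0.7415
CDF = 0.8708
Percentile rank = 0.8708 * 100 = 87.08

87.08


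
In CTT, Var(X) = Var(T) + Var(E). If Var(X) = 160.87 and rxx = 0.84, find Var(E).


var_true = rxx * var_obs = 0.84 * 160.87 = 135.1308
var_error = var_obs - var_true
var_error = 160.87 - 135.1308
var_error = 25.7392

25.7392


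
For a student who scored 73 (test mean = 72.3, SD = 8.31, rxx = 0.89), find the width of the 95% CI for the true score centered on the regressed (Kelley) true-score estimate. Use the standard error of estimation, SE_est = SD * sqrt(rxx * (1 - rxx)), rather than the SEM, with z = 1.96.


True score estimate = 0.89*73 + 0.11*72.3 = 72.923
SE_est = SD * sqrt(rxx * (1 - rxx)) = 8.31 * sqrt(0.89 * 0.11) = 8.31 * sqrt(0.0979) = 2.600114
CI = T_est +/- z * SE_est, so width = 2 * z * SE_est = 2 * 1.96 * 2.600114
Width = 10.1924

10.1924


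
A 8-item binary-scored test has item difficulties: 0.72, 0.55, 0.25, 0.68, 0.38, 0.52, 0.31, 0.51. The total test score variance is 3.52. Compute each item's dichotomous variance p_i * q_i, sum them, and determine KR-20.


For each item, compute p_i * q_i:
  Item 1: 0.72 * 0.28 = 0.2016
  Item 2: 0.55 * 0.45 = 0.2475
  Item 3: 0.25 * 0.75 = 0.1875
  Item 4: 0.68 * 0.32 = 0.2176
  Item 5: 0.38 * 0.62 = 0.2356
  Item 6: 0.52 * 0.48 = 0.2496
  Item 7: 0.31 * 0.69 = 0.2139
  Item 8: 0.51 * 0.49 = 0.2499
Sum(p_i * q_i) = 0.2016 + 0.2475 + 0.1875 + 0.2176 + 0.2356 + 0.2496 + 0.2139 + 0.2499 = 1.8032
KR-20 = (k/(k-1)) * (1 - Sum(p_i*q_i) / Var_total)
= (8/7) * (1 - 1.8032/3.52)
= 1.1429 * 0.4877
KR-20 = 0.5574

0.5574


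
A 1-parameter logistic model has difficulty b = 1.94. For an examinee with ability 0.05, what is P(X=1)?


theta - b = 0.05 - 1.94 = -1.89
exp(-(theta - b)) = exp(1.89) = 6.6194
P = 1 / (1 + 6.6194)
P = 0.1312

0.1312


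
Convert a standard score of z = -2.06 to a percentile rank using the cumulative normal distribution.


CDF(z) = 0.5 * (1 + erf(z/sqrt(2)))
erf(-1.4566) = -0.9606
CDF = 0.0197
Percentile rank = 0.0197 * 100 = 1.97

1.97


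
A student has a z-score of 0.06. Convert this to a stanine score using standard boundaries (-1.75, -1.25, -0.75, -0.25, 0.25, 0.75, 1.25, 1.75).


Stanine boundaries: [-1.75, -1.25, -0.75, -0.25, 0.25, 0.75, 1.25, 1.75]
z = 0.06
Check each boundary:
  z >= -1.75 -> could be stanine 2
  z >= -1.25 -> could be stanine 3
  z >= -0.75 -> could be stanine 4
  z >= -0.25 -> could be stanine 5
  z < 0.25
  z < 0.75
  z < 1.25
  z < 1.75
Highest qualifying boundary gives stanine = 5

5


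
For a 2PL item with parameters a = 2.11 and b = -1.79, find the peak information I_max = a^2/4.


For 2PL, max info at theta = b = -1.79
I_max = a^2 / 4 = 2.11^2 / 4
= 4.4521 / 4
I_max = 1.113

1.113


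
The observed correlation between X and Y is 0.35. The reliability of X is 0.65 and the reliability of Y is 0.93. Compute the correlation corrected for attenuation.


r_corrected = rxy / sqrt(rxx * ryy)
= 0.35 / sqrt(0.65 * 0.93)
= 0.35 / sqrt(0.6045)
= 0.35 / 0.777496
r_corrected = 0.4502

0.4502


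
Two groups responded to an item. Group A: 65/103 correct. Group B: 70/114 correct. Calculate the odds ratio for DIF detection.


Odds_A = 65/38 = 1.7105
Odds_B = 70/44 = 1.5909
OR = Odds_A / Odds_B = 1.7105 / 1.5909
Exactly, OR = (65 * 44) / (38 * 70) = 2860 / 2660
OR = 1.0752

1.0752


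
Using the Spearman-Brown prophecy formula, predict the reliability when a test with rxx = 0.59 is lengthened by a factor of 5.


r_new = (n * rxx) / (1 + (n-1) * rxx)
r_new = (5 * 0.59) / (1 + 4 * 0.59)
r_new = 2.95 / 3.36
r_new = 0.878

0.878


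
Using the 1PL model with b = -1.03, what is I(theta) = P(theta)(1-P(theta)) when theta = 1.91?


P = 1/(1+exp(-(1.91--1.03))) = 0.9498
I = P*(1-P) = 0.9498 * 0.0502
I = 0.0477

0.0477


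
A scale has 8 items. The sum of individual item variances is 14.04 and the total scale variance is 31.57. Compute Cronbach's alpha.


alpha = (k/(k-1)) * (1 - sum(si^2)/s_total^2)
= (8/7) * (1 - 14.04/31.57)
alpha = 0.6346

0.6346


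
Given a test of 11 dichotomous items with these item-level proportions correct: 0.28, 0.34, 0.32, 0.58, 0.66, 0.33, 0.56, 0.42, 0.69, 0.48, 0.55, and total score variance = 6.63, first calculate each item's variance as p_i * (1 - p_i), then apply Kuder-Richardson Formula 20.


For each item, compute p_i * q_i:
  Item 1: 0.28 * 0.72 = 0.2016
  Item 2: 0.34 * 0.66 = 0.2244
  Item 3: 0.32 * 0.68 = 0.2176
  Item 4: 0.58 * 0.42 = 0.2436
  Item 5: 0.66 * 0.34 = 0.2244
  Item 6: 0.33 * 0.67 = 0.2211
  Item 7: 0.56 * 0.44 = 0.2464
  Item 8: 0.42 * 0.58 = 0.2436
  Item 9: 0.69 * 0.31 = 0.2139
  Item 10: 0.48 * 0.52 = 0.2496
  Item 11: 0.55 * 0.45 = 0.2475
Sum(p_i * q_i) = 0.2016 + 0.2244 + 0.2176 + 0.2436 + 0.2244 + 0.2211 + 0.2464 + 0.2436 + 0.2139 + 0.2496 + 0.2475 = 2.5337
KR-20 = (k/(k-1)) * (1 - Sum(p_i*q_i) / Var_total)
= (11/10) * (1 - 2.5337/6.63)
= 1.1 * 0.6178
KR-20 = 0.6796

0.6796
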